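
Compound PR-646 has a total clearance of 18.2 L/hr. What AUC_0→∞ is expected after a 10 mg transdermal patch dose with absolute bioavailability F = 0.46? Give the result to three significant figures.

AUC = 0.253 mg/L·hr

AUC_0→∞ = F × Dose / CL
        = 0.46 × 10 / 18.2 = 0.252747 mg/L·hr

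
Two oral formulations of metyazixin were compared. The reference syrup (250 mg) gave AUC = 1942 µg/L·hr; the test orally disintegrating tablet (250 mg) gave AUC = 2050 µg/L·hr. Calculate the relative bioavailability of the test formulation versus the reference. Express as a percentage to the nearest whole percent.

F_rel = 106%

F_rel = (AUC_test/D_test) / (AUC_ref/D_ref)
      = (2050/250) / (1942/250)
      = 8.2 / 7.768 = 1.0556 = 105.56%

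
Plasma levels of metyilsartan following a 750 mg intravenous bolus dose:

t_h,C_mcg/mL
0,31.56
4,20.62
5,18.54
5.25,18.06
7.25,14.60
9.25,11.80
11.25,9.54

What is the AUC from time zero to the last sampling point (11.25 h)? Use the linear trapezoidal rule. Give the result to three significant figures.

Trapezoidal AUC_0→11.25:
  [0→4]: (31.56+20.62)/2 × 4 = 104.36
  [4→5]: (20.62+18.54)/2 × 1 = 19.58
  [5→5.25]: (18.54+18.06)/2 × 0.25 = 4.575
  [5.25→7.25]: (18.06+14.60)/2 × 2 = 32.66
  [7.25→9.25]: (14.60+11.80)/2 × 2 = 26.4
  [9.25→11.25]: (11.80+9.54)/2 × 2 = 21.34
  Sum = 208.915 mcg/mL·h

AUC = 209 mcg/mL·h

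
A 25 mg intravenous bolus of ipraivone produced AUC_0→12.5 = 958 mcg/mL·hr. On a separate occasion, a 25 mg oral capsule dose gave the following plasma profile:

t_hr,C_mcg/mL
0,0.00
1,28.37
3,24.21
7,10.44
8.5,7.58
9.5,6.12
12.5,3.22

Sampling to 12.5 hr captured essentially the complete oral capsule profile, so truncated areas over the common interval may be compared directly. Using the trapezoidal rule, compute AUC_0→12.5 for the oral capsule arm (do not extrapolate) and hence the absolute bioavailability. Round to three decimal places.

F = 0.178

Trapezoidal AUC_0→12.5 (oral capsule):
  [0→1]: (0.00+28.37)/2 × 1 = 14.185
  [1→3]: (28.37+24.21)/2 × 2 = 52.58
  [3→7]: (24.21+10.44)/2 × 4 = 69.3
  [7→8.5]: (10.44+7.58)/2 × 1.5 = 13.515
  [8.5→9.5]: (7.58+6.12)/2 × 1 = 6.85
  [9.5→12.5]: (6.12+3.22)/2 × 3 = 14.01
  Sum = 170.44 mcg/mL·hr
F = (AUC_ev/D_ev)/(AUC_iv/D_iv) = (170.44/25)/(958/25) = 6.8176/38.32 = 0.1779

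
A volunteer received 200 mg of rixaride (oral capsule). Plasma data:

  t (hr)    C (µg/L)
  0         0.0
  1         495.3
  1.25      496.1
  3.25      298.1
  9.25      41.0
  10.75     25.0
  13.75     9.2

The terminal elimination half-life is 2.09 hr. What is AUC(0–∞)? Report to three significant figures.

AUC = 2310 µg/L·hr

Trapezoidal AUC_0→13.75:
  [0→1]: (0.0+495.3)/2 × 1 = 247.65
  [1→1.25]: (495.3+496.1)/2 × 0.25 = 123.925
  [1.25→3.25]: (496.1+298.1)/2 × 2 = 794.2
  [3.25→9.25]: (298.1+41.0)/2 × 6 = 1017.3
  [9.25→10.75]: (41.0+25.0)/2 × 1.5 = 49.5
  [10.75→13.75]: (25.0+9.2)/2 × 3 = 51.3
  Sum = 2283.875 µg/L·hr
k_e = ln2 / t½ = 0.693147 / 2.09 = 0.3316 hr^-1
Extrapolated tail: C_last / k_e = 9.2 / 0.3316 = 27.744
AUC_0→∞ = 2283.875 + 27.744 = 2311.619 µg/L·hr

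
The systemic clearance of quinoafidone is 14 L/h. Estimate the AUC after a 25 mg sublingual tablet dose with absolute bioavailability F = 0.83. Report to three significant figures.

AUC_0→∞ = F × Dose / CL
        = 0.83 × 25 / 14 = 1.48214 mg/L·h

AUC = 1.48 mg/L·h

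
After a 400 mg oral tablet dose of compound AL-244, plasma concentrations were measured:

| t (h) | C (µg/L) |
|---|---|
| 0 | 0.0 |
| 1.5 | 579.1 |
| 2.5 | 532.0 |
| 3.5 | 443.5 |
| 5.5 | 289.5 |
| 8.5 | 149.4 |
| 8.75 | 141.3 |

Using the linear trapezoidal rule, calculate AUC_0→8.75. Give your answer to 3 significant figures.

Trapezoidal AUC_0→8.75:
  [0→1.5]: (0.0+579.1)/2 × 1.5 = 434.325
  [1.5→2.5]: (579.1+532.0)/2 × 1 = 555.55
  [2.5→3.5]: (532.0+443.5)/2 × 1 = 487.75
  [3.5→5.5]: (443.5+289.5)/2 × 2 = 733.0
  [5.5→8.5]: (289.5+149.4)/2 × 3 = 658.35
  [8.5→8.75]: (149.4+141.3)/2 × 0.25 = 36.3375
  Sum = 2905.3125 µg/L·h

AUC = 2910 µg/L·h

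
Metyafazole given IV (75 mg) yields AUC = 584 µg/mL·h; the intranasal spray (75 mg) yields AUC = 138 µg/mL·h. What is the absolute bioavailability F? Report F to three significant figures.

F = (AUC_ev / D_ev) / (AUC_iv / D_iv)
  = (138/75) / (584/75)
  = 1.84 / 7.78667 = 0.2363

F = 0.236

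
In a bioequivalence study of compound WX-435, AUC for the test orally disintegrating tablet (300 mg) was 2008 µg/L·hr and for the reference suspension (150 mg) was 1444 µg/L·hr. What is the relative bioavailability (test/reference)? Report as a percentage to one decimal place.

F_rel = (AUC_test/D_test) / (AUC_ref/D_ref)
      = (2008/300) / (1444/150)
      = 6.69333 / 9.62667 = 0.6953 = 69.53%

F_rel = 69.5%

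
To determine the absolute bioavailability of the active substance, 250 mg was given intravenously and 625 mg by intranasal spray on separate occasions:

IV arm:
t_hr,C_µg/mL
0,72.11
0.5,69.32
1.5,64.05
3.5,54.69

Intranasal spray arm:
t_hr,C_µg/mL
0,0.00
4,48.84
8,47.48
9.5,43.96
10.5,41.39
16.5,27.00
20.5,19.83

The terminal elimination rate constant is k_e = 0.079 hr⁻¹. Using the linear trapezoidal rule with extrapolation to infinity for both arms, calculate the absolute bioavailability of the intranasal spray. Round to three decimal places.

Trapezoidal AUC_0→3.5 (IV):
  [0→0.5]: (72.11+69.32)/2 × 0.5 = 35.3575
  [0.5→1.5]: (69.32+64.05)/2 × 1 = 66.685
  [1.5→3.5]: (64.05+54.69)/2 × 2 = 118.74
  Sum = 220.7825 µg/mL·hr
IV tail: 54.69/0.079 = 692.278; AUC_iv,0→∞ = 220.7825 + 692.278 = 913.0605 µg/mL·hr
Trapezoidal AUC_0→20.5 (intranasal spray):
  [0→4]: (0.00+48.84)/2 × 4 = 97.68
  [4→8]: (48.84+47.48)/2 × 4 = 192.64
  [8→9.5]: (47.48+43.96)/2 × 1.5 = 68.58
  [9.5→10.5]: (43.96+41.39)/2 × 1 = 42.675
  [10.5→16.5]: (41.39+27.00)/2 × 6 = 205.17
  [16.5→20.5]: (27.00+19.83)/2 × 4 = 93.66
  Sum = 700.405 µg/mL·hr
intranasal spray tail: 19.83/0.079 = 251.013; AUC_ev,0→∞ = 700.405 + 251.013 = 951.418 µg/mL·hr
F = (AUC_ev/D_ev)/(AUC_iv/D_iv) = (951.418/625)/(913.0605/250) = 1.5222688/3.652242 = 0.4168

F = 0.417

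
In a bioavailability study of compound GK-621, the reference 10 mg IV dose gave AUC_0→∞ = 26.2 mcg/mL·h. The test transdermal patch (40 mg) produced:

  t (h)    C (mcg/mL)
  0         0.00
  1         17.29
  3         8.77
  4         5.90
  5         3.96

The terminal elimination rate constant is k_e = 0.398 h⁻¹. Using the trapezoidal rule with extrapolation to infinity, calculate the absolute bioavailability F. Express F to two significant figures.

F = 0.54

Trapezoidal AUC_0→5 (transdermal patch):
  [0→1]: (0.00+17.29)/2 × 1 = 8.645
  [1→3]: (17.29+8.77)/2 × 2 = 26.06
  [3→4]: (8.77+5.90)/2 × 1 = 7.335
  [4→5]: (5.90+3.96)/2 × 1 = 4.93
  Sum = 46.97 mcg/mL·h
Tail: C_last/k_e = 3.96/0.398 = 9.950
AUC_0→∞ (transdermal patch) = 46.97 + 9.950 = 56.92 mcg/mL·h
F = (AUC_ev/D_ev)/(AUC_iv/D_iv) = (56.92/40)/(26.2/10) = 1.423/2.62 = 0.5431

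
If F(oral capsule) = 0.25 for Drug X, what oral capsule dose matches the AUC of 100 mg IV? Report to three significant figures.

D_oral = 400 mg

For equal systemic exposure: F × D_ev = D_iv
D_ev = D_iv / F = 100 / 0.25 = 400 mg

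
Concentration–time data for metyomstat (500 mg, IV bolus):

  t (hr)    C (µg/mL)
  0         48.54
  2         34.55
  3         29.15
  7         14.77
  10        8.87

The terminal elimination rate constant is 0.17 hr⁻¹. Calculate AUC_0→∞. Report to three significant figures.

AUC = 290 µg/mL·hr

Trapezoidal AUC_0→10:
  [0→2]: (48.54+34.55)/2 × 2 = 83.09
  [2→3]: (34.55+29.15)/2 × 1 = 31.85
  [3→7]: (29.15+14.77)/2 × 4 = 87.84
  [7→10]: (14.77+8.87)/2 × 3 = 35.46
  Sum = 238.24 µg/mL·hr
Extrapolated tail: C_last / k_e = 8.87 / 0.17 = 52.176
AUC_0→∞ = 238.24 + 52.176 = 290.416 µg/mL·hr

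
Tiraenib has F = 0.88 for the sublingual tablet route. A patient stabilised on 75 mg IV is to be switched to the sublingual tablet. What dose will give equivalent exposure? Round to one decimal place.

For equal systemic exposure: F × D_ev = D_iv
D_ev = D_iv / F = 75 / 0.88 = 85.2273 mg

D_sublingual = 85.2 mg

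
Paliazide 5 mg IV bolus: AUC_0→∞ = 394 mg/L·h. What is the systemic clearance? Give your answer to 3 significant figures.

CL = Dose_iv / AUC_0→∞
   = 5 / 394 = 0.0126904 L/h

CL = 0.0127 L/h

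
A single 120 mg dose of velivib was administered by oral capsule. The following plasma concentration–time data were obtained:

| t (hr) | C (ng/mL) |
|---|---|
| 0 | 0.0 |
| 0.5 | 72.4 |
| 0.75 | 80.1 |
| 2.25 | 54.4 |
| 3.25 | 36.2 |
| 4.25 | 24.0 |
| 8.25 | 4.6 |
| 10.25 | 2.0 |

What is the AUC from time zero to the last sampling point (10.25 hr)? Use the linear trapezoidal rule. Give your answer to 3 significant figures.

Trapezoidal AUC_0→10.25:
  [0→0.5]: (0.0+72.4)/2 × 0.5 = 18.1
  [0.5→0.75]: (72.4+80.1)/2 × 0.25 = 19.0625
  [0.75→2.25]: (80.1+54.4)/2 × 1.5 = 100.875
  [2.25→3.25]: (54.4+36.2)/2 × 1 = 45.3
  [3.25→4.25]: (36.2+24.0)/2 × 1 = 30.1
  [4.25→8.25]: (24.0+4.6)/2 × 4 = 57.2
  [8.25→10.25]: (4.6+2.0)/2 × 2 = 6.6
  Sum = 277.2375 ng/mL·hr

AUC = 277 ng/mL·hr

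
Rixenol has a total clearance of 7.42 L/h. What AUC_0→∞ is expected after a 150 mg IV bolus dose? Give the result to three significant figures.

AUC = 20.2 mg/L·h

AUC_0→∞ = Dose_iv / CL
        = 150 / 7.42 = 20.2156 mg/L·h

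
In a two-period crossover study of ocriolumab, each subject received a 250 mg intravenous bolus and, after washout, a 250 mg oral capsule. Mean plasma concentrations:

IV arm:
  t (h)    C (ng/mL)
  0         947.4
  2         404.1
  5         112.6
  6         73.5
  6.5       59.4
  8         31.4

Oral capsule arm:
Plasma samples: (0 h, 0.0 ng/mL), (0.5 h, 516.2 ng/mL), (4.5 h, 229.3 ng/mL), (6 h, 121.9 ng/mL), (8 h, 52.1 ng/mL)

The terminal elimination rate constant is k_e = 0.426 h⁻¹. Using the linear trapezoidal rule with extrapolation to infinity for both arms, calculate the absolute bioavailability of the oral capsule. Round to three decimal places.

F = 0.910

Trapezoidal AUC_0→8 (IV):
  [0→2]: (947.4+404.1)/2 × 2 = 1351.5
  [2→5]: (404.1+112.6)/2 × 3 = 775.05
  [5→6]: (112.6+73.5)/2 × 1 = 93.05
  [6→6.5]: (73.5+59.4)/2 × 0.5 = 33.225
  [6.5→8]: (59.4+31.4)/2 × 1.5 = 68.1
  Sum = 2320.925 ng/mL·h
IV tail: 31.4/0.426 = 73.709; AUC_iv,0→∞ = 2320.925 + 73.709 = 2394.634 ng/mL·h
Trapezoidal AUC_0→8 (oral capsule):
  [0→0.5]: (0.0+516.2)/2 × 0.5 = 129.05
  [0.5→4.5]: (516.2+229.3)/2 × 4 = 1491.0
  [4.5→6]: (229.3+121.9)/2 × 1.5 = 263.4
  [6→8]: (121.9+52.1)/2 × 2 = 174.0
  Sum = 2057.45 ng/mL·h
oral capsule tail: 52.1/0.426 = 122.300; AUC_ev,0→∞ = 2057.45 + 122.300 = 2179.75 ng/mL·h
F = (AUC_ev/D_ev)/(AUC_iv/D_iv) = (2179.75/250)/(2394.634/250) = 8.719/9.578536 = 0.9103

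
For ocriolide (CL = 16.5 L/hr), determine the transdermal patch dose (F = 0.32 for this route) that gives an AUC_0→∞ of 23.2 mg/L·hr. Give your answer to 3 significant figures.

Dose = 1200 mg

Dose = CL × AUC_0→∞ / F
     = 16.5 × 23.2 / 0.32 = 1196.25 mg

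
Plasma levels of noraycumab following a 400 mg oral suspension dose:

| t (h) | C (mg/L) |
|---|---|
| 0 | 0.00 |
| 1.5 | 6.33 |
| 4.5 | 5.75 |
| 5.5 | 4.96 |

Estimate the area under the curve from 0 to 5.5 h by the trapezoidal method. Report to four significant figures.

AUC = 28.22 mg/L·h

Trapezoidal AUC_0→5.5:
  [0→1.5]: (0.00+6.33)/2 × 1.5 = 4.7475
  [1.5→4.5]: (6.33+5.75)/2 × 3 = 18.12
  [4.5→5.5]: (5.75+4.96)/2 × 1 = 5.355
  Sum = 28.2225 mg/L·h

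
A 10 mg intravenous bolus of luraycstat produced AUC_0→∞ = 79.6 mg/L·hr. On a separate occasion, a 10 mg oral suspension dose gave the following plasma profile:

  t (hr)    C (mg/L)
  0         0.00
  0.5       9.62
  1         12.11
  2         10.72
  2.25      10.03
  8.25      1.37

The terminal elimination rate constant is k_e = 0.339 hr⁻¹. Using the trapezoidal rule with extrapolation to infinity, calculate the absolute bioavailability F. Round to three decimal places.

Trapezoidal AUC_0→8.25 (oral suspension):
  [0→0.5]: (0.00+9.62)/2 × 0.5 = 2.405
  [0.5→1]: (9.62+12.11)/2 × 0.5 = 5.4325
  [1→2]: (12.11+10.72)/2 × 1 = 11.415
  [2→2.25]: (10.72+10.03)/2 × 0.25 = 2.59375
  [2.25→8.25]: (10.03+1.37)/2 × 6 = 34.2
  Sum = 56.04625 mg/L·hr
Tail: C_last/k_e = 1.37/0.339 = 4.041
AUC_0→∞ (oral suspension) = 56.04625 + 4.041 = 60.08725 mg/L·hr
F = (AUC_ev/D_ev)/(AUC_iv/D_iv) = (60.08725/10)/(79.6/10) = 6.008725/7.96 = 0.7549

F = 0.755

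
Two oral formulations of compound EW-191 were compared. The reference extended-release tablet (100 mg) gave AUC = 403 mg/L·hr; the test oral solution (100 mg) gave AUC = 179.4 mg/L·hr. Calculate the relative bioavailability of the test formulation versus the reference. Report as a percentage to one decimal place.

F_rel = 44.5%

F_rel = (AUC_test/D_test) / (AUC_ref/D_ref)
      = (179.4/100) / (403/100)
      = 1.794 / 4.03 = 0.4452 = 44.52%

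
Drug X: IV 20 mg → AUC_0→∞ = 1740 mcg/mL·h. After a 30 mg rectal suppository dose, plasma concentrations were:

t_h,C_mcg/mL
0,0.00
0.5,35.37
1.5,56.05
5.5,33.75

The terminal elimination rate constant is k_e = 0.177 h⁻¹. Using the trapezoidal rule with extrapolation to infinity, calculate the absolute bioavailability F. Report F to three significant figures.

F = 0.163

Trapezoidal AUC_0→5.5 (rectal suppository):
  [0→0.5]: (0.00+35.37)/2 × 0.5 = 8.8425
  [0.5→1.5]: (35.37+56.05)/2 × 1 = 45.71
  [1.5→5.5]: (56.05+33.75)/2 × 4 = 179.6
  Sum = 234.1525 mcg/mL·h
Tail: C_last/k_e = 33.75/0.177 = 190.678
AUC_0→∞ (rectal suppository) = 234.1525 + 190.678 = 424.8305 mcg/mL·h
F = (AUC_ev/D_ev)/(AUC_iv/D_iv) = (424.8305/30)/(1740/20) = 14.161/87 = 0.1628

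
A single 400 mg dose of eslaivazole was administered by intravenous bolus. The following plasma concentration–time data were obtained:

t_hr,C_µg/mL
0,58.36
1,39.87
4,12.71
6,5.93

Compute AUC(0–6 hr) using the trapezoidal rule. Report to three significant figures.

AUC = 147 µg/mL·hr

Trapezoidal AUC_0→6:
  [0→1]: (58.36+39.87)/2 × 1 = 49.115
  [1→4]: (39.87+12.71)/2 × 3 = 78.87
  [4→6]: (12.71+5.93)/2 × 2 = 18.64
  Sum = 146.625 µg/mL·hr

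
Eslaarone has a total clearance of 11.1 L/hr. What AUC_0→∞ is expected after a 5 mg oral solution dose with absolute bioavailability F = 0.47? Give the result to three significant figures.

AUC = 0.212 mg/L·hr

AUC_0→∞ = F × Dose / CL
        = 0.47 × 5 / 11.1 = 0.211712 mg/L·hr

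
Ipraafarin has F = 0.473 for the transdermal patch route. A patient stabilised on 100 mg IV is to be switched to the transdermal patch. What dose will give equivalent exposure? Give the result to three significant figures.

D_transdermal = 211 mg

For equal systemic exposure: F × D_ev = D_iv
D_ev = D_iv / F = 100 / 0.473 = 211.416 mg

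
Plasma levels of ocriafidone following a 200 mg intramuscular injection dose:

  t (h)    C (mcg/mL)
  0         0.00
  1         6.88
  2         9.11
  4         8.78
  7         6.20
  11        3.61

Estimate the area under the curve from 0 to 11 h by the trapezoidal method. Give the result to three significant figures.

AUC = 71.4 mcg/mL·h

Trapezoidal AUC_0→11:
  [0→1]: (0.00+6.88)/2 × 1 = 3.44
  [1→2]: (6.88+9.11)/2 × 1 = 7.995
  [2→4]: (9.11+8.78)/2 × 2 = 17.89
  [4→7]: (8.78+6.20)/2 × 3 = 22.47
  [7→11]: (6.20+3.61)/2 × 4 = 19.62
  Sum = 71.415 mcg/mL·h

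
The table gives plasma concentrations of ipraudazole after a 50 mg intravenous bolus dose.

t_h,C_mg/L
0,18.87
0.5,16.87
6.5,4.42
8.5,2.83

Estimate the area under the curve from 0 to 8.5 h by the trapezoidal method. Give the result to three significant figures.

AUC = 80.1 mg/L·h

Trapezoidal AUC_0→8.5:
  [0→0.5]: (18.87+16.87)/2 × 0.5 = 8.935
  [0.5→6.5]: (16.87+4.42)/2 × 6 = 63.87
  [6.5→8.5]: (4.42+2.83)/2 × 2 = 7.25
  Sum = 80.055 mg/L·h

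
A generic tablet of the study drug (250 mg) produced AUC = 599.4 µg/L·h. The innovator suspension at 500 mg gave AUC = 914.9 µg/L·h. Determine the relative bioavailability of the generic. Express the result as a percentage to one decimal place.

F_rel = 131.0%

F_rel = (AUC_test/D_test) / (AUC_ref/D_ref)
      = (599.4/250) / (914.9/500)
      = 2.3976 / 1.8298 = 1.3103 = 131.03%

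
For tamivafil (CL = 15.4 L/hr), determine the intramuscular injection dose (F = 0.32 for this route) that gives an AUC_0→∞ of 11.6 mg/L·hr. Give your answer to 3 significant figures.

Dose = 558 mg

Dose = CL × AUC_0→∞ / F
     = 15.4 × 11.6 / 0.32 = 558.25 mg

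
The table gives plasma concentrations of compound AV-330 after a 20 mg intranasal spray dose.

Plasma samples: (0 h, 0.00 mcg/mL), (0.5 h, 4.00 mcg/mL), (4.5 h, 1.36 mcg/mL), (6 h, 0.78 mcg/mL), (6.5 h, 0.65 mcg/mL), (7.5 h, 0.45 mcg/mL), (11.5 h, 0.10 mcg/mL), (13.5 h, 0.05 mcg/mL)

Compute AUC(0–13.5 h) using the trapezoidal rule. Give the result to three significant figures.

AUC = 15.5 mcg/mL·h

Trapezoidal AUC_0→13.5:
  [0→0.5]: (0.00+4.00)/2 × 0.5 = 1.0
  [0.5→4.5]: (4.00+1.36)/2 × 4 = 10.72
  [4.5→6]: (1.36+0.78)/2 × 1.5 = 1.605
  [6→6.5]: (0.78+0.65)/2 × 0.5 = 0.3575
  [6.5→7.5]: (0.65+0.45)/2 × 1 = 0.55
  [7.5→11.5]: (0.45+0.10)/2 × 4 = 1.1
  [11.5→13.5]: (0.10+0.05)/2 × 2 = 0.15
  Sum = 15.4825 mcg/mL·h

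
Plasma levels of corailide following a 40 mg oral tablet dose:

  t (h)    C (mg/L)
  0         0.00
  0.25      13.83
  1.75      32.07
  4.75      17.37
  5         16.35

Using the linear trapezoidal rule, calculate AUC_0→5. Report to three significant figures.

Trapezoidal AUC_0→5:
  [0→0.25]: (0.00+13.83)/2 × 0.25 = 1.72875
  [0.25→1.75]: (13.83+32.07)/2 × 1.5 = 34.425
  [1.75→4.75]: (32.07+17.37)/2 × 3 = 74.16
  [4.75→5]: (17.37+16.35)/2 × 0.25 = 4.215
  Sum = 114.52875 mg/L·h

AUC = 115 mg/L·h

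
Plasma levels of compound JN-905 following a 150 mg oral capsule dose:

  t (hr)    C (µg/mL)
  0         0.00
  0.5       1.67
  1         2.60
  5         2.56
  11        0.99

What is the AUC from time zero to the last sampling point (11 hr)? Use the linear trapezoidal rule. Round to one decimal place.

Trapezoidal AUC_0→11:
  [0→0.5]: (0.00+1.67)/2 × 0.5 = 0.4175
  [0.5→1]: (1.67+2.60)/2 × 0.5 = 1.0675
  [1→5]: (2.60+2.56)/2 × 4 = 10.32
  [5→11]: (2.56+0.99)/2 × 6 = 10.65
  Sum = 22.455 µg/mL·hr

AUC = 22.5 µg/mL·hr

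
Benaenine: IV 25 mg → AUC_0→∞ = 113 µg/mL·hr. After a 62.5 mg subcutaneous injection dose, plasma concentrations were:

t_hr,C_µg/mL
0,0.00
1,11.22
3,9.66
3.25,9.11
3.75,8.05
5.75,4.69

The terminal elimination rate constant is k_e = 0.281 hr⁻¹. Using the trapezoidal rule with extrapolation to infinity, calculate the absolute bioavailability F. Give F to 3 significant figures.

Trapezoidal AUC_0→5.75 (subcutaneous injection):
  [0→1]: (0.00+11.22)/2 × 1 = 5.61
  [1→3]: (11.22+9.66)/2 × 2 = 20.88
  [3→3.25]: (9.66+9.11)/2 × 0.25 = 2.34625
  [3.25→3.75]: (9.11+8.05)/2 × 0.5 = 4.29
  [3.75→5.75]: (8.05+4.69)/2 × 2 = 12.74
  Sum = 45.86625 µg/mL·hr
Tail: C_last/k_e = 4.69/0.281 = 16.690
AUC_0→∞ (subcutaneous injection) = 45.86625 + 16.690 = 62.55625 µg/mL·hr
F = (AUC_ev/D_ev)/(AUC_iv/D_iv) = (62.55625/62.5)/(113/25) = 1.0009/4.52 = 0.2214

F = 0.221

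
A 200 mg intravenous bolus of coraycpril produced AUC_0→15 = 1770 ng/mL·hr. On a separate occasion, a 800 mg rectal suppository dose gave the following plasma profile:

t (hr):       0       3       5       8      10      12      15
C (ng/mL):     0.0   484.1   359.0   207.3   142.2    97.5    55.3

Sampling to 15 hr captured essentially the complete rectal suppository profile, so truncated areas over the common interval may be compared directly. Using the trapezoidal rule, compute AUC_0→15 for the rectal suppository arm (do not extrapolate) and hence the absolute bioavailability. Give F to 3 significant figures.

Trapezoidal AUC_0→15 (rectal suppository):
  [0→3]: (0.0+484.1)/2 × 3 = 726.15
  [3→5]: (484.1+359.0)/2 × 2 = 843.1
  [5→8]: (359.0+207.3)/2 × 3 = 849.45
  [8→10]: (207.3+142.2)/2 × 2 = 349.5
  [10→12]: (142.2+97.5)/2 × 2 = 239.7
  [12→15]: (97.5+55.3)/2 × 3 = 229.2
  Sum = 3237.1 ng/mL·hr
F = (AUC_ev/D_ev)/(AUC_iv/D_iv) = (3237.1/800)/(1770/200) = 4.046375/8.85 = 0.4572

F = 0.457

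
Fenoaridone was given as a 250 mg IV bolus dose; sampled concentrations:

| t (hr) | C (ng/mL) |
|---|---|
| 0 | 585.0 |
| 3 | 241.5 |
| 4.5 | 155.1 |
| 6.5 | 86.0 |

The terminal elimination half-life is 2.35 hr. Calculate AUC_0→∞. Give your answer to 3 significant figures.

Trapezoidal AUC_0→6.5:
  [0→3]: (585.0+241.5)/2 × 3 = 1239.75
  [3→4.5]: (241.5+155.1)/2 × 1.5 = 297.45
  [4.5→6.5]: (155.1+86.0)/2 × 2 = 241.1
  Sum = 1778.3 ng/mL·hr
k_e = ln2 / t½ = 0.693147 / 2.35 = 0.2950 hr^-1
Extrapolated tail: C_last / k_e = 86.0 / 0.295 = 291.525
AUC_0→∞ = 1778.3 + 291.525 = 2069.825 ng/mL·hr

AUC = 2070 ng/mL·hr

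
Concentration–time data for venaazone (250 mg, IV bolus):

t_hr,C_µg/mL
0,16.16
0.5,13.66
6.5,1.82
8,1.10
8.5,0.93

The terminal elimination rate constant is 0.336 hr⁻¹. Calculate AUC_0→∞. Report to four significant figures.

AUC = 59.36 µg/mL·hr

Trapezoidal AUC_0→8.5:
  [0→0.5]: (16.16+13.66)/2 × 0.5 = 7.455
  [0.5→6.5]: (13.66+1.82)/2 × 6 = 46.44
  [6.5→8]: (1.82+1.10)/2 × 1.5 = 2.19
  [8→8.5]: (1.10+0.93)/2 × 0.5 = 0.5075
  Sum = 56.5925 µg/mL·hr
Extrapolated tail: C_last / k_e = 0.93 / 0.336 = 2.768
AUC_0→∞ = 56.5925 + 2.768 = 59.3605 µg/mL·hr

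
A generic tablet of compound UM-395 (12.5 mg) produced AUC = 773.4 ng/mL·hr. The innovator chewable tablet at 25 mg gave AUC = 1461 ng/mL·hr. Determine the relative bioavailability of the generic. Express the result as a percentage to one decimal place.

F_rel = (AUC_test/D_test) / (AUC_ref/D_ref)
      = (773.4/12.5) / (1461/25)
      = 61.872 / 58.44 = 1.0587 = 105.87%

F_rel = 105.9%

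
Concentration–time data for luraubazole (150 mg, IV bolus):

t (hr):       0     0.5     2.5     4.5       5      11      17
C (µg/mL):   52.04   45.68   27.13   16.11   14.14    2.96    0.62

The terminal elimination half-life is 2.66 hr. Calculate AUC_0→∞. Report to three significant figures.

AUC = 212 µg/mL·hr

Trapezoidal AUC_0→17:
  [0→0.5]: (52.04+45.68)/2 × 0.5 = 24.43
  [0.5→2.5]: (45.68+27.13)/2 × 2 = 72.81
  [2.5→4.5]: (27.13+16.11)/2 × 2 = 43.24
  [4.5→5]: (16.11+14.14)/2 × 0.5 = 7.5625
  [5→11]: (14.14+2.96)/2 × 6 = 51.3
  [11→17]: (2.96+0.62)/2 × 6 = 10.74
  Sum = 210.0825 µg/mL·hr
k_e = ln2 / t½ = 0.693147 / 2.66 = 0.2606 hr^-1
Extrapolated tail: C_last / k_e = 0.62 / 0.2606 = 2.379
AUC_0→∞ = 210.0825 + 2.379 = 212.4615 µg/mL·hr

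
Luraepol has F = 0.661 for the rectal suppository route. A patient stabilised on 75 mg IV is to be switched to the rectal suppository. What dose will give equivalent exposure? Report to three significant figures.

D_rectal = 113 mg

For equal systemic exposure: F × D_ev = D_iv
D_ev = D_iv / F = 75 / 0.661 = 113.464 mg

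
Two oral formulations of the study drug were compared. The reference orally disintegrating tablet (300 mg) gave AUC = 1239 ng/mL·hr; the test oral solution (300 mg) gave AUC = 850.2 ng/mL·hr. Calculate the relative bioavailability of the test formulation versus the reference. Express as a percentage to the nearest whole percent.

F_rel = (AUC_test/D_test) / (AUC_ref/D_ref)
      = (850.2/300) / (1239/300)
      = 2.834 / 4.13 = 0.6862 = 68.62%

F_rel = 69%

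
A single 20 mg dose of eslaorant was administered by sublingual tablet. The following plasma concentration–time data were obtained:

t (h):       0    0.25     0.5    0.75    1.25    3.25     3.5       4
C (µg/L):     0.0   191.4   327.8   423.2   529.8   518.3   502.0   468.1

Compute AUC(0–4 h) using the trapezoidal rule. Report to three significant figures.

AUC = 1840 µg/L·h

Trapezoidal AUC_0→4:
  [0→0.25]: (0.0+191.4)/2 × 0.25 = 23.925
  [0.25→0.5]: (191.4+327.8)/2 × 0.25 = 64.9
  [0.5→0.75]: (327.8+423.2)/2 × 0.25 = 93.875
  [0.75→1.25]: (423.2+529.8)/2 × 0.5 = 238.25
  [1.25→3.25]: (529.8+518.3)/2 × 2 = 1048.1
  [3.25→3.5]: (518.3+502.0)/2 × 0.25 = 127.5375
  [3.5→4]: (502.0+468.1)/2 × 0.5 = 242.525
  Sum = 1839.1125 µg/L·h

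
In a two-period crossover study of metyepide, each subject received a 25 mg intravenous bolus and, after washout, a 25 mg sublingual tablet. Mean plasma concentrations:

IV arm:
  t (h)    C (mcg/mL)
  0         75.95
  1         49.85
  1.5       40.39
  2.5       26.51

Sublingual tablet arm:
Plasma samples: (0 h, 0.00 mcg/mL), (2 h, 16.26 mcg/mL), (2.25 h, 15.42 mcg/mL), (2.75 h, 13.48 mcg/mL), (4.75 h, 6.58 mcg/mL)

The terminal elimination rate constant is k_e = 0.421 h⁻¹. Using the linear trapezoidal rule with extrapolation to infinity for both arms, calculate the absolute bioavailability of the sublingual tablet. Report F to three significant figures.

Trapezoidal AUC_0→2.5 (IV):
  [0→1]: (75.95+49.85)/2 × 1 = 62.9
  [1→1.5]: (49.85+40.39)/2 × 0.5 = 22.56
  [1.5→2.5]: (40.39+26.51)/2 × 1 = 33.45
  Sum = 118.91 mcg/mL·h
IV tail: 26.51/0.421 = 62.969; AUC_iv,0→∞ = 118.91 + 62.969 = 181.879 mcg/mL·h
Trapezoidal AUC_0→4.75 (sublingual tablet):
  [0→2]: (0.00+16.26)/2 × 2 = 16.26
  [2→2.25]: (16.26+15.42)/2 × 0.25 = 3.96
  [2.25→2.75]: (15.42+13.48)/2 × 0.5 = 7.225
  [2.75→4.75]: (13.48+6.58)/2 × 2 = 20.06
  Sum = 47.505 mcg/mL·h
sublingual tablet tail: 6.58/0.421 = 15.629; AUC_ev,0→∞ = 47.505 + 15.629 = 63.134 mcg/mL·h
F = (AUC_ev/D_ev)/(AUC_iv/D_iv) = (63.134/25)/(181.879/25) = 2.52536/7.27516 = 0.3471

F = 0.347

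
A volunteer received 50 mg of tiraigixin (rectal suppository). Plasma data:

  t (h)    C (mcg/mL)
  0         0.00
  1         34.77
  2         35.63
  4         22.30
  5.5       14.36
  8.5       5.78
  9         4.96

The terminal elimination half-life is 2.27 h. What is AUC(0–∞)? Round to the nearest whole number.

Trapezoidal AUC_0→9:
  [0→1]: (0.00+34.77)/2 × 1 = 17.385
  [1→2]: (34.77+35.63)/2 × 1 = 35.2
  [2→4]: (35.63+22.30)/2 × 2 = 57.93
  [4→5.5]: (22.30+14.36)/2 × 1.5 = 27.495
  [5.5→8.5]: (14.36+5.78)/2 × 3 = 30.21
  [8.5→9]: (5.78+4.96)/2 × 0.5 = 2.685
  Sum = 170.905 mcg/mL·h
k_e = ln2 / t½ = 0.693147 / 2.27 = 0.3054 h^-1
Extrapolated tail: C_last / k_e = 4.96 / 0.3054 = 16.241
AUC_0→∞ = 170.905 + 16.241 = 187.146 mcg/mL·h

AUC = 187 mcg/mL·h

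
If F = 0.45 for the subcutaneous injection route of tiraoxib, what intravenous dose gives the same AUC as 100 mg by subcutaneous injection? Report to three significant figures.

D_iv = 45.0 mg

Systemic exposure from an extravascular dose = F × D_ev, so the equivalent IV dose is F × D_ev.
D_iv = F × D_ev = 0.45 × 100 = 45 mg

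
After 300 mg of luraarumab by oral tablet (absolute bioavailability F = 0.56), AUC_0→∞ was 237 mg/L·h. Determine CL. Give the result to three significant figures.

CL = F × Dose / AUC_0→∞
   = 0.56 × 300 / 237 = 0.708861 L/h

CL = 0.709 L/h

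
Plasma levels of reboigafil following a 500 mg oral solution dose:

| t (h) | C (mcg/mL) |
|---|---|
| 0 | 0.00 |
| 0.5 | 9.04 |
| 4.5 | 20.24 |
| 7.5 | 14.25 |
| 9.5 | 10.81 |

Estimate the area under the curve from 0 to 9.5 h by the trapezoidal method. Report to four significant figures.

AUC = 137.6 mcg/mL·h

Trapezoidal AUC_0→9.5:
  [0→0.5]: (0.00+9.04)/2 × 0.5 = 2.26
  [0.5→4.5]: (9.04+20.24)/2 × 4 = 58.56
  [4.5→7.5]: (20.24+14.25)/2 × 3 = 51.735
  [7.5→9.5]: (14.25+10.81)/2 × 2 = 25.06
  Sum = 137.615 mcg/mL·h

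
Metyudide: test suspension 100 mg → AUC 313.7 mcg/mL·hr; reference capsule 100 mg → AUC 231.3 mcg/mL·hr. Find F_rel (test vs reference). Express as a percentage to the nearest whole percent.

F_rel = 136%

F_rel = (AUC_test/D_test) / (AUC_ref/D_ref)
      = (313.7/100) / (231.3/100)
      = 3.137 / 2.313 = 1.3562 = 135.62%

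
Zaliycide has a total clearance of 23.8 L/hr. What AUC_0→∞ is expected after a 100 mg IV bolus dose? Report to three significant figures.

AUC_0→∞ = Dose_iv / CL
        = 100 / 23.8 = 4.20168 mg/L·hr

AUC = 4.20 mg/L·hr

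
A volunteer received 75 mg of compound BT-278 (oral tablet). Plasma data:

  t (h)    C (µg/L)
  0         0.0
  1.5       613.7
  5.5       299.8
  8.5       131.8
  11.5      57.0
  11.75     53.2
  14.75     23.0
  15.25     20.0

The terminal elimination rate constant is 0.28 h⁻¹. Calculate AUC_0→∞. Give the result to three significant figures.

Trapezoidal AUC_0→15.25:
  [0→1.5]: (0.0+613.7)/2 × 1.5 = 460.275
  [1.5→5.5]: (613.7+299.8)/2 × 4 = 1827.0
  [5.5→8.5]: (299.8+131.8)/2 × 3 = 647.4
  [8.5→11.5]: (131.8+57.0)/2 × 3 = 283.2
  [11.5→11.75]: (57.0+53.2)/2 × 0.25 = 13.775
  [11.75→14.75]: (53.2+23.0)/2 × 3 = 114.3
  [14.75→15.25]: (23.0+20.0)/2 × 0.5 = 10.75
  Sum = 3356.7 µg/L·h
Extrapolated tail: C_last / k_e = 20.0 / 0.28 = 71.429
AUC_0→∞ = 3356.7 + 71.429 = 3428.129 µg/L·h

AUC = 3430 µg/L·h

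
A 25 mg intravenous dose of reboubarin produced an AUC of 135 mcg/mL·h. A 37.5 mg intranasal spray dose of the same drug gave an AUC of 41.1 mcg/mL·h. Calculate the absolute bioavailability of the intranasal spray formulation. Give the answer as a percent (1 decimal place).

F = 20.3%

F = (AUC_ev / D_ev) / (AUC_iv / D_iv)
  = (41.1/37.5) / (135/25)
  = 1.096 / 5.4 = 0.2030
  = 20.30%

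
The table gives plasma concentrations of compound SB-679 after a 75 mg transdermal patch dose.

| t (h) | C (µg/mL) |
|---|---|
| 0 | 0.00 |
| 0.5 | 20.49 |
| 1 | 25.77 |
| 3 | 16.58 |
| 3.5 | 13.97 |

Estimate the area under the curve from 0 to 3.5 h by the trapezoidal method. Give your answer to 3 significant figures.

Trapezoidal AUC_0→3.5:
  [0→0.5]: (0.00+20.49)/2 × 0.5 = 5.1225
  [0.5→1]: (20.49+25.77)/2 × 0.5 = 11.565
  [1→3]: (25.77+16.58)/2 × 2 = 42.35
  [3→3.5]: (16.58+13.97)/2 × 0.5 = 7.6375
  Sum = 66.675 µg/mL·h

AUC = 66.7 µg/mL·h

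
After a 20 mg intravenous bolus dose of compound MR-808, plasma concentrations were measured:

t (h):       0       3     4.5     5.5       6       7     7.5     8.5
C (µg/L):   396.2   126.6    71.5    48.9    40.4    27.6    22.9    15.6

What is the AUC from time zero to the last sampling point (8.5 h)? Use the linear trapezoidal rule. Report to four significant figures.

AUC = 1081 µg/L·h

Trapezoidal AUC_0→8.5:
  [0→3]: (396.2+126.6)/2 × 3 = 784.2
  [3→4.5]: (126.6+71.5)/2 × 1.5 = 148.575
  [4.5→5.5]: (71.5+48.9)/2 × 1 = 60.2
  [5.5→6]: (48.9+40.4)/2 × 0.5 = 22.325
  [6→7]: (40.4+27.6)/2 × 1 = 34.0
  [7→7.5]: (27.6+22.9)/2 × 0.5 = 12.625
  [7.5→8.5]: (22.9+15.6)/2 × 1 = 19.25
  Sum = 1081.175 µg/L·h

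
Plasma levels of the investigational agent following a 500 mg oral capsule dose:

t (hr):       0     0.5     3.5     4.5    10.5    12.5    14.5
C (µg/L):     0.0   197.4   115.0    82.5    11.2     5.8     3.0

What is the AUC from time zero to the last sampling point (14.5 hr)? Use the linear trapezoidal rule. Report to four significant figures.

AUC = 923.6 µg/L·hr

Trapezoidal AUC_0→14.5:
  [0→0.5]: (0.0+197.4)/2 × 0.5 = 49.35
  [0.5→3.5]: (197.4+115.0)/2 × 3 = 468.6
  [3.5→4.5]: (115.0+82.5)/2 × 1 = 98.75
  [4.5→10.5]: (82.5+11.2)/2 × 6 = 281.1
  [10.5→12.5]: (11.2+5.8)/2 × 2 = 17.0
  [12.5→14.5]: (5.8+3.0)/2 × 2 = 8.8
  Sum = 923.6 µg/L·hr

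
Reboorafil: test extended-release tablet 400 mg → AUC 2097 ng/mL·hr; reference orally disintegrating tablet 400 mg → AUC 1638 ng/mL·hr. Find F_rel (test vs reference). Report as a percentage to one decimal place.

F_rel = 128.0%

F_rel = (AUC_test/D_test) / (AUC_ref/D_ref)
      = (2097/400) / (1638/400)
      = 5.2425 / 4.095 = 1.2802 = 128.02%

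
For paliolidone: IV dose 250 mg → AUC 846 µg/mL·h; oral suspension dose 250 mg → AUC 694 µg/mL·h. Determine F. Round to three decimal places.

F = 0.820

F = (AUC_ev / D_ev) / (AUC_iv / D_iv)
  = (694/250) / (846/250)
  = 2.776 / 3.384 = 0.8203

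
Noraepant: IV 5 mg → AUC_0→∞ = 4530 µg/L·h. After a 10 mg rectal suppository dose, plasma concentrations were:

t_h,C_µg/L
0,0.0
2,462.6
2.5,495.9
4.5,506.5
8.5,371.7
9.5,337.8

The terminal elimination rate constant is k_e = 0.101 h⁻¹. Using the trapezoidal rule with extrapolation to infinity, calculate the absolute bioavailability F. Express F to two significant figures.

Trapezoidal AUC_0→9.5 (rectal suppository):
  [0→2]: (0.0+462.6)/2 × 2 = 462.6
  [2→2.5]: (462.6+495.9)/2 × 0.5 = 239.625
  [2.5→4.5]: (495.9+506.5)/2 × 2 = 1002.4
  [4.5→8.5]: (506.5+371.7)/2 × 4 = 1756.4
  [8.5→9.5]: (371.7+337.8)/2 × 1 = 354.75
  Sum = 3815.775 µg/L·h
Tail: C_last/k_e = 337.8/0.101 = 3344.554
AUC_0→∞ (rectal suppository) = 3815.775 + 3344.554 = 7160.329 µg/L·h
F = (AUC_ev/D_ev)/(AUC_iv/D_iv) = (7160.329/10)/(4530/5) = 716.0329/906 = 0.7903

F = 0.79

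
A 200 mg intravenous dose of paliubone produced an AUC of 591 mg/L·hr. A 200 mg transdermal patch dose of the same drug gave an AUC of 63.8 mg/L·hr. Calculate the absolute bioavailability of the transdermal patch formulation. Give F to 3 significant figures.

F = (AUC_ev / D_ev) / (AUC_iv / D_iv)
  = (63.8/200) / (591/200)
  = 0.319 / 2.955 = 0.1080

F = 0.108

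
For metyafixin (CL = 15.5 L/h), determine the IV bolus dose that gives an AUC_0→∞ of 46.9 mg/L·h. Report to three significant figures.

Dose_iv = CL × AUC_0→∞
     = 15.5 × 46.9 = 726.95 mg

Dose = 727 mg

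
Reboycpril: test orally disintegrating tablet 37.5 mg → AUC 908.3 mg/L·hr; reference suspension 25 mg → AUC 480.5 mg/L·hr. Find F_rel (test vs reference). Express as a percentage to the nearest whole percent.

F_rel = 126%

F_rel = (AUC_test/D_test) / (AUC_ref/D_ref)
      = (908.3/37.5) / (480.5/25)
      = 24.2213 / 19.22 = 1.2602 = 126.02%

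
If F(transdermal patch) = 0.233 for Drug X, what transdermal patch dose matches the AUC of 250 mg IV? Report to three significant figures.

D_transdermal = 1070 mg

For equal systemic exposure: F × D_ev = D_iv
D_ev = D_iv / F = 250 / 0.233 = 1072.96 mg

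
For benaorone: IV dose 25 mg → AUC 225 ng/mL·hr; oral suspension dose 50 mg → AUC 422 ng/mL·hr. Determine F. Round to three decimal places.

F = 0.938

F = (AUC_ev / D_ev) / (AUC_iv / D_iv)
  = (422/50) / (225/25)
  = 8.44 / 9 = 0.9378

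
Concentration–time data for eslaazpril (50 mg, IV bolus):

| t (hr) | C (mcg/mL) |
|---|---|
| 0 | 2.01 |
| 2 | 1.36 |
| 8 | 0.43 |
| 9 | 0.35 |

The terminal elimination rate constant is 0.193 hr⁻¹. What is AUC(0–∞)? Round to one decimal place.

Trapezoidal AUC_0→9:
  [0→2]: (2.01+1.36)/2 × 2 = 3.37
  [2→8]: (1.36+0.43)/2 × 6 = 5.37
  [8→9]: (0.43+0.35)/2 × 1 = 0.39
  Sum = 9.13 mcg/mL·hr
Extrapolated tail: C_last / k_e = 0.35 / 0.193 = 1.813
AUC_0→∞ = 9.13 + 1.813 = 10.943 mcg/mL·hr

AUC = 10.9 mcg/mL·hr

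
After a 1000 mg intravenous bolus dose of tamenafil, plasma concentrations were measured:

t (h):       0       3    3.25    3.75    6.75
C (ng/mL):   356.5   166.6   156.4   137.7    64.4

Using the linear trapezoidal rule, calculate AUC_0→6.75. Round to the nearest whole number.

AUC = 1202 ng/mL·h

Trapezoidal AUC_0→6.75:
  [0→3]: (356.5+166.6)/2 × 3 = 784.65
  [3→3.25]: (166.6+156.4)/2 × 0.25 = 40.375
  [3.25→3.75]: (156.4+137.7)/2 × 0.5 = 73.525
  [3.75→6.75]: (137.7+64.4)/2 × 3 = 303.15
  Sum = 1201.7 ng/mL·h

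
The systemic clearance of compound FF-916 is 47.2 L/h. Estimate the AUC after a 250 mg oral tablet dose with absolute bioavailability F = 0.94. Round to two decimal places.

AUC = 4.98 mg/L·h

AUC_0→∞ = F × Dose / CL
        = 0.94 × 250 / 47.2 = 4.97881 mg/L·h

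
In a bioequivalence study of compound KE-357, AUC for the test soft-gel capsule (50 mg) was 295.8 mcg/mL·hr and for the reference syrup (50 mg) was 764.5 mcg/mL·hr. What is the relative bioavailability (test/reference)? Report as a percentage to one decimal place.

F_rel = 38.7%

F_rel = (AUC_test/D_test) / (AUC_ref/D_ref)
      = (295.8/50) / (764.5/50)
      = 5.916 / 15.29 = 0.3869 = 38.69%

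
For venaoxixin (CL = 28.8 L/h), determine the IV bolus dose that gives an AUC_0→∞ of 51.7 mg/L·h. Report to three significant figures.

Dose_iv = CL × AUC_0→∞
     = 28.8 × 51.7 = 1488.96 mg

Dose = 1490 mg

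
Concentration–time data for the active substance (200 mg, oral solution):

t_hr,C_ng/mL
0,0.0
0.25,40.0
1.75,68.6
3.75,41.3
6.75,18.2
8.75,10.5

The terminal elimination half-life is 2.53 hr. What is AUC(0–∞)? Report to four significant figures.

AUC = 352.6 ng/mL·hr

Trapezoidal AUC_0→8.75:
  [0→0.25]: (0.0+40.0)/2 × 0.25 = 5.0
  [0.25→1.75]: (40.0+68.6)/2 × 1.5 = 81.45
  [1.75→3.75]: (68.6+41.3)/2 × 2 = 109.9
  [3.75→6.75]: (41.3+18.2)/2 × 3 = 89.25
  [6.75→8.75]: (18.2+10.5)/2 × 2 = 28.7
  Sum = 314.3 ng/mL·hr
k_e = ln2 / t½ = 0.693147 / 2.53 = 0.2740 hr^-1
Extrapolated tail: C_last / k_e = 10.5 / 0.274 = 38.321
AUC_0→∞ = 314.3 + 38.321 = 352.621 ng/mL·hr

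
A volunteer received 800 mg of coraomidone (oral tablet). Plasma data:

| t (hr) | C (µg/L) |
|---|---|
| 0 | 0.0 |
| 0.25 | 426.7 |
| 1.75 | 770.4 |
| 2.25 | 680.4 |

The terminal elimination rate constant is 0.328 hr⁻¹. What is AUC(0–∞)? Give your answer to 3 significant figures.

AUC = 3390 µg/L·hr

Trapezoidal AUC_0→2.25:
  [0→0.25]: (0.0+426.7)/2 × 0.25 = 53.3375
  [0.25→1.75]: (426.7+770.4)/2 × 1.5 = 897.825
  [1.75→2.25]: (770.4+680.4)/2 × 0.5 = 362.7
  Sum = 1313.8625 µg/L·hr
Extrapolated tail: C_last / k_e = 680.4 / 0.328 = 2074.390
AUC_0→∞ = 1313.8625 + 2074.390 = 3388.2525 µg/L·hr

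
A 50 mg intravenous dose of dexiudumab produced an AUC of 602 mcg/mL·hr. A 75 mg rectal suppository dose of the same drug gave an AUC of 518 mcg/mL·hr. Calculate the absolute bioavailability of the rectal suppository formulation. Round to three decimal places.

F = 0.574

F = (AUC_ev / D_ev) / (AUC_iv / D_iv)
  = (518/75) / (602/50)
  = 6.90667 / 12.04 = 0.5736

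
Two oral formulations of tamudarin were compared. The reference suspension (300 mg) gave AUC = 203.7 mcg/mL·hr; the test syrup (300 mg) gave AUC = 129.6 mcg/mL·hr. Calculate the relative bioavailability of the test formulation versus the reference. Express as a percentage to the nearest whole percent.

F_rel = 64%

F_rel = (AUC_test/D_test) / (AUC_ref/D_ref)
      = (129.6/300) / (203.7/300)
      = 0.432 / 0.679 = 0.6362 = 63.62%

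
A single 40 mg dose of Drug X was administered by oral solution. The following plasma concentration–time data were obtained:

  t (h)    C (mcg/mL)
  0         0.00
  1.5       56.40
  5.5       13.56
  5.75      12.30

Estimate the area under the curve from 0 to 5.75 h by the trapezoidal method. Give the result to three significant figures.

Trapezoidal AUC_0→5.75:
  [0→1.5]: (0.00+56.40)/2 × 1.5 = 42.3
  [1.5→5.5]: (56.40+13.56)/2 × 4 = 139.92
  [5.5→5.75]: (13.56+12.30)/2 × 0.25 = 3.2325
  Sum = 185.4525 mcg/mL·h

AUC = 185 mcg/mL·h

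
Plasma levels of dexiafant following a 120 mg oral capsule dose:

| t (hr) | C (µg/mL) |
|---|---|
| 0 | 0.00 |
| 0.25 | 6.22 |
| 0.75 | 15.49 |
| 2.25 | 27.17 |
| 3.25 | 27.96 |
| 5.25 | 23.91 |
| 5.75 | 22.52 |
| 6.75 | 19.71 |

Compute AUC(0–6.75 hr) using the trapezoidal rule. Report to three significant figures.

Trapezoidal AUC_0→6.75:
  [0→0.25]: (0.00+6.22)/2 × 0.25 = 0.7775
  [0.25→0.75]: (6.22+15.49)/2 × 0.5 = 5.4275
  [0.75→2.25]: (15.49+27.17)/2 × 1.5 = 31.995
  [2.25→3.25]: (27.17+27.96)/2 × 1 = 27.565
  [3.25→5.25]: (27.96+23.91)/2 × 2 = 51.87
  [5.25→5.75]: (23.91+22.52)/2 × 0.5 = 11.6075
  [5.75→6.75]: (22.52+19.71)/2 × 1 = 21.115
  Sum = 150.3575 µg/mL·hr

AUC = 150 µg/mL·hr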